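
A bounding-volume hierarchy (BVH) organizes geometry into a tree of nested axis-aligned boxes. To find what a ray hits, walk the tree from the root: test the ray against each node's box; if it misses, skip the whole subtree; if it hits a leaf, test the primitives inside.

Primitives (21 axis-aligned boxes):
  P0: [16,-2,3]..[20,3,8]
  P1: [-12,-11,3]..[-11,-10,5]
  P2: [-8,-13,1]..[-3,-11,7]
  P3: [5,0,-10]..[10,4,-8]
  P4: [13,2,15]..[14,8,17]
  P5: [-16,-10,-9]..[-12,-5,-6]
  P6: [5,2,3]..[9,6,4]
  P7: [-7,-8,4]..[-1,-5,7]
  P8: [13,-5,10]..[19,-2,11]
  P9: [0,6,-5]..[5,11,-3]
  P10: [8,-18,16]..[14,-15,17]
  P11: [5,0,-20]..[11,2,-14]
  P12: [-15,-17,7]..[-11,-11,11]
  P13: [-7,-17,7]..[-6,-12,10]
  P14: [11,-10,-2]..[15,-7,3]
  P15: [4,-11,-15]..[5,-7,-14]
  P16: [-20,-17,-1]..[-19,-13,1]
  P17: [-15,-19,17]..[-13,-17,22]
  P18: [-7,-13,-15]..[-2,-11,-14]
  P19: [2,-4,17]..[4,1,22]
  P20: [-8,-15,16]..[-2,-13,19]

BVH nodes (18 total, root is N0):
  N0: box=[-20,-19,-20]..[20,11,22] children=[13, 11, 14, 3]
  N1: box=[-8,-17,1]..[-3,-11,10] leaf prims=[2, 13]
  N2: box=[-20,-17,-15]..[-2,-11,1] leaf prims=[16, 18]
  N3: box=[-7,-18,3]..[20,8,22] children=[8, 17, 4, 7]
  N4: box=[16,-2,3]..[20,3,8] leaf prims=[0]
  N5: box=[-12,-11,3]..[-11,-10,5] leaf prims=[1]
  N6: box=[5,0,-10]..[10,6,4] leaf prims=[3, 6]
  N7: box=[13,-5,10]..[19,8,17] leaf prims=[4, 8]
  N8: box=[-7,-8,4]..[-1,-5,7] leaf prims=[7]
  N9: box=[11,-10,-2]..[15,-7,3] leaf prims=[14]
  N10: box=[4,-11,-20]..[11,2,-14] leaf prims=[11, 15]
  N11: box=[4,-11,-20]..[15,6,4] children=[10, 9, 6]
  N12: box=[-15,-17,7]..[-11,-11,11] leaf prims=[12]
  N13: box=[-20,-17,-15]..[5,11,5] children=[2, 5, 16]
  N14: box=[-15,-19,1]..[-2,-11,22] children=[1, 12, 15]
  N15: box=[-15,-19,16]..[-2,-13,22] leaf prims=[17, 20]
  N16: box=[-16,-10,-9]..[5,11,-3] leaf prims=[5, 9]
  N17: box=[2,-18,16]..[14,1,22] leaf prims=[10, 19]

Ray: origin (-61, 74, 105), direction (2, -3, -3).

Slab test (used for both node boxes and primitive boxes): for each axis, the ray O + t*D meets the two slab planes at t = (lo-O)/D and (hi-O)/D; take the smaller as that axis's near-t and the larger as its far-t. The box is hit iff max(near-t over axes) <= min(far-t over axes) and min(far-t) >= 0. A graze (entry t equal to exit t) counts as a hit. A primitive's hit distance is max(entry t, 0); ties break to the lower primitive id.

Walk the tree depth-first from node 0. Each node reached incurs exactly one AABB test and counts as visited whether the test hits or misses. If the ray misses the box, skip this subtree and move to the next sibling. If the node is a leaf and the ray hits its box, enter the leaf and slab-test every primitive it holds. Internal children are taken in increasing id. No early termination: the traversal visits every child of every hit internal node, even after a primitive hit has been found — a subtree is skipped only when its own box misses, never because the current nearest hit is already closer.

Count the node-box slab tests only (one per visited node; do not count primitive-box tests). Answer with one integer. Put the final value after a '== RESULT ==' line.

Trace the traversal:
N0 x:[41/2,81/2] y:[21,31] z:[83/3,125/3] -> hit [83/3,31], descend [3, 11, 13, 14]
  N3 x:[27,81/2] y:[22,92/3] z:[83/3,34] -> hit [83/3,92/3], descend [4, 7, 8, 17]
    N4 x:[77/2,81/2] y:[71/3,76/3] z:[97/3,34] -> miss, prune
    N7 x:[37,40] y:[22,79/3] z:[88/3,95/3] -> miss, prune
    N8 x:[27,30] y:[79/3,82/3] z:[98/3,101/3] -> miss, prune
    N17 x:[63/2,75/2] y:[73/3,92/3] z:[83/3,89/3] -> miss, prune
  N11 x:[65/2,38] y:[68/3,85/3] z:[101/3,125/3] -> miss, prune
  N13 x:[41/2,33] y:[21,91/3] z:[100/3,40] -> miss, prune
  N14 x:[23,59/2] y:[85/3,31] z:[83/3,104/3] -> hit [85/3,59/2], descend [1, 12, 15]
    N1 x:[53/2,29] y:[85/3,91/3] z:[95/3,104/3] -> miss, prune
    N12 x:[23,25] y:[85/3,91/3] z:[94/3,98/3] -> miss, prune
    N15 x:[23,59/2] y:[29,31] z:[83/3,89/3] -> hit [29,59/2] leaf, test {P17(miss), P20@t=29}

Summary -> nodes [0, 3, 4, 7, 8, 17, 11, 13, 14, 1, 12, 15]; box-tests=12; leaf-entries=1; first=P20

== RESULT ==
12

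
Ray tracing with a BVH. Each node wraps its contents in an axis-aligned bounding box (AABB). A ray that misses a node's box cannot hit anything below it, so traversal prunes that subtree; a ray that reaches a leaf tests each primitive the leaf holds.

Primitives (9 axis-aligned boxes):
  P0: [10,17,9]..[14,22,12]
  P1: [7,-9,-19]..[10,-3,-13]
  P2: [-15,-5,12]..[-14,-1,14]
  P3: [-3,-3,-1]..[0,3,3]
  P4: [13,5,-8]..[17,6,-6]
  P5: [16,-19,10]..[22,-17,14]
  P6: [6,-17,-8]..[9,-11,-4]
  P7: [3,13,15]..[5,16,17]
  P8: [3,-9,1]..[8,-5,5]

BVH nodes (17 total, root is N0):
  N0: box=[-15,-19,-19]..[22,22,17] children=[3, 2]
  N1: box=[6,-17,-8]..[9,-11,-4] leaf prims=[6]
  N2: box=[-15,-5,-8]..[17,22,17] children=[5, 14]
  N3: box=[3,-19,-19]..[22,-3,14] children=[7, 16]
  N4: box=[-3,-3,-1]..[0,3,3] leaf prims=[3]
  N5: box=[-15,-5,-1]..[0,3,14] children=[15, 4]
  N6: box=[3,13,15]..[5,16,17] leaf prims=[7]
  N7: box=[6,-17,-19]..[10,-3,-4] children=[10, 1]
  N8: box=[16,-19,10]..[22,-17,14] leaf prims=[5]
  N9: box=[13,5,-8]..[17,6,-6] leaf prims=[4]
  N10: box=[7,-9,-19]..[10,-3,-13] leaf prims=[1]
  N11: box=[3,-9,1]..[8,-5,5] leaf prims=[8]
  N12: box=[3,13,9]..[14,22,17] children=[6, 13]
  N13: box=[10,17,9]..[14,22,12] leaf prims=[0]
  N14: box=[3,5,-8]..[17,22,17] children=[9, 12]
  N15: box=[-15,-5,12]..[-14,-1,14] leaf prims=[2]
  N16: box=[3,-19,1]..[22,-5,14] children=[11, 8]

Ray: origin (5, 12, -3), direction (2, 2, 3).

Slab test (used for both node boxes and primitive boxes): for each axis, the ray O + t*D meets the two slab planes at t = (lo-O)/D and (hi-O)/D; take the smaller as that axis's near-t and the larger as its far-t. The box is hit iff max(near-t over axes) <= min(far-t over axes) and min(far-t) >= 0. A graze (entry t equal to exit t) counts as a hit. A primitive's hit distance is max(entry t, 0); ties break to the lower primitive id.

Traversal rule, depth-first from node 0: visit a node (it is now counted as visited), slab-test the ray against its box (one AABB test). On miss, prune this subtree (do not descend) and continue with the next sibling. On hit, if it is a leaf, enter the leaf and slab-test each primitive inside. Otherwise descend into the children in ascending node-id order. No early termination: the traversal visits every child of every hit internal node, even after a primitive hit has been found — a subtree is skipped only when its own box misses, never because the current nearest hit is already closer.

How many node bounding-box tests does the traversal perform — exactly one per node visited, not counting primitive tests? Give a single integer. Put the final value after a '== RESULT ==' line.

Trace the traversal:
N0 x:[-10,17/2] y:[-31/2,5] z:[-16/3,20/3] -> hit [-16/3,5], descend [2, 3]
  N2 x:[-10,6] y:[-17/2,5] z:[-5/3,20/3] -> hit [-5/3,5], descend [5, 14]
    N5 x:[-10,-5/2] y:[-17/2,-9/2] z:[2/3,17/3] -> miss, prune
    N14 x:[-1,6] y:[-7/2,5] z:[-5/3,20/3] -> hit [-1,5], descend [9, 12]
      N9 x:[4,6] y:[-7/2,-3] z:[-5/3,-1] -> miss, prune
      N12 x:[-1,9/2] y:[1/2,5] z:[4,20/3] -> hit [4,9/2], descend [6, 13]
        N6 x:[-1,0] y:[1/2,2] z:[6,20/3] -> miss, prune
        N13 x:[5/2,9/2] y:[5/2,5] z:[4,5] -> hit [4,9/2] leaf, test {P0@t=4}
  N3 x:[-1,17/2] y:[-31/2,-15/2] z:[-16/3,17/3] -> miss, prune

9 AABB tests over nodes [0, 2, 5, 14, 9, 12, 6, 13, 3]; 1 leaf entered; closest P0.

== RESULT ==
9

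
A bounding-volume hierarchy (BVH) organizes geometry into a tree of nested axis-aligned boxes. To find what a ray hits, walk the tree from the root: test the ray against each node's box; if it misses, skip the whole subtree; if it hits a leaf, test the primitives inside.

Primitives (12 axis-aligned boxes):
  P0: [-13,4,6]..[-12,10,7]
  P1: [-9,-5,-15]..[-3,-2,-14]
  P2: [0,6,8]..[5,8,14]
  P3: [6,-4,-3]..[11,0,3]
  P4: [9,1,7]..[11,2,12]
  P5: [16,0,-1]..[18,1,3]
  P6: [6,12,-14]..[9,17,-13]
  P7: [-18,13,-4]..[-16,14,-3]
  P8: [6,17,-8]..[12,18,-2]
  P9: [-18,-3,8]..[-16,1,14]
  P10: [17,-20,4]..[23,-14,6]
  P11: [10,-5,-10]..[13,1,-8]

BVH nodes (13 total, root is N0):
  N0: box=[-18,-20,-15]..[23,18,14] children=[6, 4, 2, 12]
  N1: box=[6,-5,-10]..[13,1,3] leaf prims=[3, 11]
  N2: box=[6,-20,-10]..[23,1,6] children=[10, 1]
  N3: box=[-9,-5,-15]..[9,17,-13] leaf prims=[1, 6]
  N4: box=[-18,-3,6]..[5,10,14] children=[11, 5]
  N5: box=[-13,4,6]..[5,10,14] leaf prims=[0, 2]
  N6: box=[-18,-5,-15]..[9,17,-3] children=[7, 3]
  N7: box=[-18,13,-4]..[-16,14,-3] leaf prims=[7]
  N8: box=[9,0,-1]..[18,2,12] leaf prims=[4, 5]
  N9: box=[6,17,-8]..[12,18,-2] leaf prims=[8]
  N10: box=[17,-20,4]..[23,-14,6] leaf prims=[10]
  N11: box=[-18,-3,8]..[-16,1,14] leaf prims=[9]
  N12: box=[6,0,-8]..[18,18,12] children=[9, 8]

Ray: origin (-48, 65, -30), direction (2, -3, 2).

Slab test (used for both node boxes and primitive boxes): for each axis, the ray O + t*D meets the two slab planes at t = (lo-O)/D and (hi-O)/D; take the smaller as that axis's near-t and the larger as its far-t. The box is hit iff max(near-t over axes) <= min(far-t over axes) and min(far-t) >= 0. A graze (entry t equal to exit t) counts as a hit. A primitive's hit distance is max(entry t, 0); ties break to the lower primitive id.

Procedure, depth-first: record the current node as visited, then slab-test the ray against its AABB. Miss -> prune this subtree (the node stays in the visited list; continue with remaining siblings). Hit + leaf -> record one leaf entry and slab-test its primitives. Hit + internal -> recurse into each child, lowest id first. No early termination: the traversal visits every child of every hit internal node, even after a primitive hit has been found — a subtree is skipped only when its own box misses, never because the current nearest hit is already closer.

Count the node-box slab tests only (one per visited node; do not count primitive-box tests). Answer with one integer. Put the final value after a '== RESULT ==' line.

Trace the traversal:
N0 x:[15,71/2] y:[47/3,85/3] z:[15/2,22] -> hit [47/3,22], descend [2, 4, 6, 12]
  N2 x:[27,71/2] y:[64/3,85/3] z:[10,18] -> miss, prune
  N4 x:[15,53/2] y:[55/3,68/3] z:[18,22] -> hit [55/3,22], descend [5, 11]
    N5 x:[35/2,53/2] y:[55/3,61/3] z:[18,22] -> hit [55/3,61/3] leaf, test {P0(miss), P2(miss)}
    N11 x:[15,16] y:[64/3,68/3] z:[19,22] -> miss, prune
  N6 x:[15,57/2] y:[16,70/3] z:[15/2,27/2] -> miss, prune
  N12 x:[27,33] y:[47/3,65/3] z:[11,21] -> miss, prune

Summary -> nodes [0, 2, 4, 5, 11, 6, 12]; box-tests=7; leaf-entries=1; first=miss

== RESULT ==
7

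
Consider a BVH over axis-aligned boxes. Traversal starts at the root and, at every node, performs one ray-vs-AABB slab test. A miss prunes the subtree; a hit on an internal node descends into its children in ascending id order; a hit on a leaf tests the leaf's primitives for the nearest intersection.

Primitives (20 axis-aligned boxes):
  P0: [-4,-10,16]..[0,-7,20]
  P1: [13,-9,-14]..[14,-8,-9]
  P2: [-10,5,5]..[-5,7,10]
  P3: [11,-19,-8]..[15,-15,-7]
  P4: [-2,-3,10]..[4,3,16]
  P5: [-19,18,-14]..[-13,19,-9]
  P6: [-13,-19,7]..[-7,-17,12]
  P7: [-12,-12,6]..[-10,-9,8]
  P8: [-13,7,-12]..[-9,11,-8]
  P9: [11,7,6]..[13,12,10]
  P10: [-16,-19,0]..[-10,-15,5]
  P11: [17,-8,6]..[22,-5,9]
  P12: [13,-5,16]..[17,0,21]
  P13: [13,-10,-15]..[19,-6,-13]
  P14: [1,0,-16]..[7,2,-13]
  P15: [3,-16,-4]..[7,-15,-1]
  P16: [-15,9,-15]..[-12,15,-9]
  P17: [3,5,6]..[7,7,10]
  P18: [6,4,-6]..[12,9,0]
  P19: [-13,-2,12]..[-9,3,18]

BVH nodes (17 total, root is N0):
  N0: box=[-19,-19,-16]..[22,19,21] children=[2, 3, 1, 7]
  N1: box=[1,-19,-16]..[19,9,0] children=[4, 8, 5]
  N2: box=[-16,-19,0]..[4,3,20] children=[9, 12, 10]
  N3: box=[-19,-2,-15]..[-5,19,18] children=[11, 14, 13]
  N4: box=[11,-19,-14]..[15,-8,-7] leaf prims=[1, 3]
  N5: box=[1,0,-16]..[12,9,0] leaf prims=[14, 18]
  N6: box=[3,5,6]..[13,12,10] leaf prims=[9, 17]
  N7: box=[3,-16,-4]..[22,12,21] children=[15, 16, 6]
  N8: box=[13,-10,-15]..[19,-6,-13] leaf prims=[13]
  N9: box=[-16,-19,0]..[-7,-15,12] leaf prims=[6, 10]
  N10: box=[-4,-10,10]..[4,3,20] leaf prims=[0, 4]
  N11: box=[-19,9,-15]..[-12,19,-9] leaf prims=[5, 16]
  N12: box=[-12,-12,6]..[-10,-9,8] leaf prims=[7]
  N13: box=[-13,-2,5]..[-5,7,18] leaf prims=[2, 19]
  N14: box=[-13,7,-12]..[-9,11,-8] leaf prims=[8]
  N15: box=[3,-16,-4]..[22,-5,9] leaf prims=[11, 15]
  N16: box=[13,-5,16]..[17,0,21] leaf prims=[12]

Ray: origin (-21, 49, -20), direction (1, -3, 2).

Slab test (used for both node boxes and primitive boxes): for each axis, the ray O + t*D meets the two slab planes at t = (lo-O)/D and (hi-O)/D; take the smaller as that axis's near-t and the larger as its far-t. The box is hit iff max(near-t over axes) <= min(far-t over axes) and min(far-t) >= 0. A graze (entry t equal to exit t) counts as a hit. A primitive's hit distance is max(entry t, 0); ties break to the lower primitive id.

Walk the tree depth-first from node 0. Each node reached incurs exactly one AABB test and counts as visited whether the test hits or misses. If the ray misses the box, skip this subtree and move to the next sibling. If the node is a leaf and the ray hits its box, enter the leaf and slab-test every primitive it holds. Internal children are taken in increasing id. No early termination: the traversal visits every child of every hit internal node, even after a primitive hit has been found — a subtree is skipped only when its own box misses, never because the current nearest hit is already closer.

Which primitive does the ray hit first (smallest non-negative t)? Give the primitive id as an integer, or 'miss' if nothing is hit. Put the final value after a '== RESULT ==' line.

Trace the traversal:
N0 x:[2,43] y:[10,68/3] z:[2,41/2] -> hit [10,41/2], descend [1, 2, 3, 7]
  N1 x:[22,40] y:[40/3,68/3] z:[2,10] -> miss, prune
  N2 x:[5,25] y:[46/3,68/3] z:[10,20] -> hit [46/3,20], descend [9, 10, 12]
    N9 x:[5,14] y:[64/3,68/3] z:[10,16] -> miss, prune
    N10 x:[17,25] y:[46/3,59/3] z:[15,20] -> hit [17,59/3] leaf, test {P0@t=56/3, P4(miss)}
    N12 x:[9,11] y:[58/3,61/3] z:[13,14] -> miss, prune
  N3 x:[2,16] y:[10,17] z:[5/2,19] -> hit [10,16], descend [11, 13, 14]
    N11 x:[2,9] y:[10,40/3] z:[5/2,11/2] -> miss, prune
    N13 x:[8,16] y:[14,17] z:[25/2,19] -> hit [14,16] leaf, test {P2@t=14, P19(miss)}
    N14 x:[8,12] y:[38/3,14] z:[4,6] -> miss, prune
  N7 x:[24,43] y:[37/3,65/3] z:[8,41/2] -> miss, prune

order=[0, 1, 2, 9, 10, 12, 3, 11, 13, 14, 7]  |boxes|=11  |leaves|=2  hit=P2

== RESULT ==
2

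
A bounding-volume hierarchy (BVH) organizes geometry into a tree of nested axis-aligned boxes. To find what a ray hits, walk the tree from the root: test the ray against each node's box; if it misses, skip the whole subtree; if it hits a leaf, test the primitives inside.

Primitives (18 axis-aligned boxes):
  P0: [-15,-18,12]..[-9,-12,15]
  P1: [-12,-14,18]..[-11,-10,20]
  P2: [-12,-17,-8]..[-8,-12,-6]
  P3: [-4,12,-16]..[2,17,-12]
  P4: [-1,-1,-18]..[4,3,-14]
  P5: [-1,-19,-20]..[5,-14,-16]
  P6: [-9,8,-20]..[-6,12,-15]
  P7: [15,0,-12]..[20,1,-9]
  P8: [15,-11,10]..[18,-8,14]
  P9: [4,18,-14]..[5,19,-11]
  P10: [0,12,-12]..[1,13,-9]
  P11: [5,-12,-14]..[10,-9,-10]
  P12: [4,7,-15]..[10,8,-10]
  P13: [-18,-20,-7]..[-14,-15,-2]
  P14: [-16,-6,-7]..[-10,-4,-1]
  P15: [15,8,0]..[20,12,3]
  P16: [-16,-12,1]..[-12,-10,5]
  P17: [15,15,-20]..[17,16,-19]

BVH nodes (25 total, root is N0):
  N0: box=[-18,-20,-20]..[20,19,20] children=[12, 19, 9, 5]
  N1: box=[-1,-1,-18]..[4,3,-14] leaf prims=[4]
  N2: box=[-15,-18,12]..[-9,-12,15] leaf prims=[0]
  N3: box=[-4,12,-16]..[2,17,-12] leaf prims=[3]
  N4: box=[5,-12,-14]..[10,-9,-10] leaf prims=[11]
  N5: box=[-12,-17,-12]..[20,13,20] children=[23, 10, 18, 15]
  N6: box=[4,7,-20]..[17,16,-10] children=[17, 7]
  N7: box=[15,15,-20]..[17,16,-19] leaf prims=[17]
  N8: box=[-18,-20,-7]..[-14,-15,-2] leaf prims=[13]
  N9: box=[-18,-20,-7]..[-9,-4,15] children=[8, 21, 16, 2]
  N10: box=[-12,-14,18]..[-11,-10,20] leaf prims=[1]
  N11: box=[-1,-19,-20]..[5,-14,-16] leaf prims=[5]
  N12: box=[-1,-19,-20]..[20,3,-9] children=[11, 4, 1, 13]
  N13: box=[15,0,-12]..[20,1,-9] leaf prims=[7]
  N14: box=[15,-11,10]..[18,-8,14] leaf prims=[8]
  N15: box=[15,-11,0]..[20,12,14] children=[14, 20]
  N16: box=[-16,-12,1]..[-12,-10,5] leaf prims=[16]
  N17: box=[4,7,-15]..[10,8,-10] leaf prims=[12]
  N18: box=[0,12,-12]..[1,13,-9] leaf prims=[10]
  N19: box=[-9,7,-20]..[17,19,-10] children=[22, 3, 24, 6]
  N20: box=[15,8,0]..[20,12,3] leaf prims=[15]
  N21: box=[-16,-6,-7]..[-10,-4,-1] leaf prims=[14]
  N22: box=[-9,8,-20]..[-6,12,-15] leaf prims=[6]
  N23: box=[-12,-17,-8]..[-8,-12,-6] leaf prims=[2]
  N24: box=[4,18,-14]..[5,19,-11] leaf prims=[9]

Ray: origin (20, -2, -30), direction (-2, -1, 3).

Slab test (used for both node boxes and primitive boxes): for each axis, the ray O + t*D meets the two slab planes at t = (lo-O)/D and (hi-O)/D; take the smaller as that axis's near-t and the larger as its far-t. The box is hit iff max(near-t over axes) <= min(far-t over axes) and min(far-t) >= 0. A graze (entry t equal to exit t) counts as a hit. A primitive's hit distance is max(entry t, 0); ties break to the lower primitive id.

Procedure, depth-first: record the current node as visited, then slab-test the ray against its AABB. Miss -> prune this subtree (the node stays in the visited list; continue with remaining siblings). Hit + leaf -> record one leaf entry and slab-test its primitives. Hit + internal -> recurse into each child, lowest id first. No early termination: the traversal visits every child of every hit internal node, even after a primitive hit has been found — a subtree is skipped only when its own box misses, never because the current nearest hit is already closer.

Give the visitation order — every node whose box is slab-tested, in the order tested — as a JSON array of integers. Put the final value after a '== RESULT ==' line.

Trace the traversal:
N0 x:[0,19] y:[-21,18] z:[10/3,50/3] -> hit [10/3,50/3], descend [5, 9, 12, 19]
  N5 x:[0,16] y:[-15,15] z:[6,50/3] -> hit [6,15], descend [10, 15, 18, 23]
    N10 x:[31/2,16] y:[8,12] z:[16,50/3] -> miss, prune
    N15 x:[0,5/2] y:[-14,9] z:[10,44/3] -> miss, prune
    N18 x:[19/2,10] y:[-15,-14] z:[6,7] -> miss, prune
    N23 x:[14,16] y:[10,15] z:[22/3,8] -> miss, prune
  N9 x:[29/2,19] y:[2,18] z:[23/3,15] -> hit [29/2,15], descend [2, 8, 16, 21]
    N2 x:[29/2,35/2] y:[10,16] z:[14,15] -> hit [29/2,15] leaf, test {P0@t=29/2}
    N8 x:[17,19] y:[13,18] z:[23/3,28/3] -> miss, prune
    N16 x:[16,18] y:[8,10] z:[31/3,35/3] -> miss, prune
    N21 x:[15,18] y:[2,4] z:[23/3,29/3] -> miss, prune
  N12 x:[0,21/2] y:[-5,17] z:[10/3,7] -> hit [10/3,7], descend [1, 4, 11, 13]
    N1 x:[8,21/2] y:[-5,-1] z:[4,16/3] -> miss, prune
    N4 x:[5,15/2] y:[7,10] z:[16/3,20/3] -> miss, prune
    N11 x:[15/2,21/2] y:[12,17] z:[10/3,14/3] -> miss, prune
    N13 x:[0,5/2] y:[-3,-2] z:[6,7] -> miss, prune
  N19 x:[3/2,29/2] y:[-21,-9] z:[10/3,20/3] -> miss, prune

17 AABB tests over nodes [0, 5, 10, 15, 18, 23, 9, 2, 8, 16, 21, 12, 1, 4, 11, 13, 19]; 1 leaf entered; closest P0.

== RESULT ==
[0, 5, 10, 15, 18, 23, 9, 2, 8, 16, 21, 12, 1, 4, 11, 13, 19]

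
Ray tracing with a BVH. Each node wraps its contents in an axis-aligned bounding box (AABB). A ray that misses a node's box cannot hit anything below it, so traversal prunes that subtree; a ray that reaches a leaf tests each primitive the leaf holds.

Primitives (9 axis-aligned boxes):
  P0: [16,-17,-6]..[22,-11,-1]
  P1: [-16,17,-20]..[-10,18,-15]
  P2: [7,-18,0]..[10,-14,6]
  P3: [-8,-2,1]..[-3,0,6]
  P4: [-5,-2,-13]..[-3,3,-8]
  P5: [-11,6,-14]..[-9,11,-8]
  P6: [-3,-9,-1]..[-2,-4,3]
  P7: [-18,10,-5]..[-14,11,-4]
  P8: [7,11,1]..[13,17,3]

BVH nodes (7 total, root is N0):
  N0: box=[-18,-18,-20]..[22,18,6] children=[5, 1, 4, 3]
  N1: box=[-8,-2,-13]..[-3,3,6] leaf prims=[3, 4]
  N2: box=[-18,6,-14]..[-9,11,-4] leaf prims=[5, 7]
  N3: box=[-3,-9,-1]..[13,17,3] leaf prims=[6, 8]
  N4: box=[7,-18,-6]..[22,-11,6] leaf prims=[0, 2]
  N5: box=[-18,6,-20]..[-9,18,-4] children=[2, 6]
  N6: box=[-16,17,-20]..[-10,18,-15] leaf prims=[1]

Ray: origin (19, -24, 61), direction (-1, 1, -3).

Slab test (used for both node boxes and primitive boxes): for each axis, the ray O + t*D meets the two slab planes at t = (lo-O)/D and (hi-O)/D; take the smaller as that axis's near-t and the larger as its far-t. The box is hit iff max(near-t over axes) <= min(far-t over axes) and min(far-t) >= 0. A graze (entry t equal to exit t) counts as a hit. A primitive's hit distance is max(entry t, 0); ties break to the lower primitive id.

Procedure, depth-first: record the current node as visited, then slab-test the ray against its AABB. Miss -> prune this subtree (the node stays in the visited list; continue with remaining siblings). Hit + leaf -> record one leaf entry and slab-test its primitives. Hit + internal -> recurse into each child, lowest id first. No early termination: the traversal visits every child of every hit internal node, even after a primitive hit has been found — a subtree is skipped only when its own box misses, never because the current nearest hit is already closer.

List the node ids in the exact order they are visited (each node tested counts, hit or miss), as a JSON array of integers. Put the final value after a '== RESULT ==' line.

Trace the traversal:
N0 x:[-3,37] y:[6,42] z:[55/3,27] -> hit [55/3,27], descend [1, 3, 4, 5]
  N1 x:[22,27] y:[22,27] z:[55/3,74/3] -> hit [22,74/3] leaf, test {P3(miss), P4@t=23}
  N3 x:[6,22] y:[15,41] z:[58/3,62/3] -> hit [58/3,62/3] leaf, test {P6(miss), P8(miss)}
  N4 x:[-3,12] y:[6,13] z:[55/3,67/3] -> miss, prune
  N5 x:[28,37] y:[30,42] z:[65/3,27] -> miss, prune

5 AABB tests over nodes [0, 1, 3, 4, 5]; 2 leaves entered; closest P4.

== RESULT ==
[0, 1, 3, 4, 5]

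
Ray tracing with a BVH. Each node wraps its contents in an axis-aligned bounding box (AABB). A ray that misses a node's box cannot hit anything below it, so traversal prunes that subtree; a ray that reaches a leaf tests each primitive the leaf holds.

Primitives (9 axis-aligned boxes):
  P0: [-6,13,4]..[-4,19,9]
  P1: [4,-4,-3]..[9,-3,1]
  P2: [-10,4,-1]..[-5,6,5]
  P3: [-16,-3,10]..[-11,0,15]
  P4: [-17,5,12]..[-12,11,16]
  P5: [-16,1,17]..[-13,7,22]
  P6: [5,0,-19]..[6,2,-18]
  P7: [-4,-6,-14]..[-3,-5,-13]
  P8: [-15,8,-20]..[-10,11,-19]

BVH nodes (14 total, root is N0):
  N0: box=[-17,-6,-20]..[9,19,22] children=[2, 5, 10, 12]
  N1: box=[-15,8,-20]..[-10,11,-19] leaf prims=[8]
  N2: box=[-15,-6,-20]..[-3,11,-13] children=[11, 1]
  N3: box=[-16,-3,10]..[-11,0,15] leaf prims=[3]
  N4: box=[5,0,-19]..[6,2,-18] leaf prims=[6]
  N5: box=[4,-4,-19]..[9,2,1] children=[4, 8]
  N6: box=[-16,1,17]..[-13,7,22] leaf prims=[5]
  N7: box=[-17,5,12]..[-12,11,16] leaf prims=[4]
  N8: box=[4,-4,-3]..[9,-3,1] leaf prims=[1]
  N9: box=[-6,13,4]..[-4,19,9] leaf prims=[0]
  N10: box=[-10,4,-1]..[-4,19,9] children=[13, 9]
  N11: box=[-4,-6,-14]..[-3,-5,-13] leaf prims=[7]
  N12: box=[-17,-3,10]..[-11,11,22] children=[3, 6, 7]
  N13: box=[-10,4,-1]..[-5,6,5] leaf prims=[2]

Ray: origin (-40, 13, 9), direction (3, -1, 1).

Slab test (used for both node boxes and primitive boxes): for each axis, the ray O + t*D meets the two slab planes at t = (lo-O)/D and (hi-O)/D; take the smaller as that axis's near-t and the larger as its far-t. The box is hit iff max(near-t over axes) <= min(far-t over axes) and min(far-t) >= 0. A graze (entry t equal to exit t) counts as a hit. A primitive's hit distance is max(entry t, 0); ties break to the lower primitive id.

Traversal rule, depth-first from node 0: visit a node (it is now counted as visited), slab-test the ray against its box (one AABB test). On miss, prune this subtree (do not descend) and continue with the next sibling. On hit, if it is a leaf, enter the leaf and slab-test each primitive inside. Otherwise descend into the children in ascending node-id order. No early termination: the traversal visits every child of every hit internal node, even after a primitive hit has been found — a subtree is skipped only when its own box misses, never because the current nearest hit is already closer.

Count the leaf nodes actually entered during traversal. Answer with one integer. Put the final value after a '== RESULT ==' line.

Trace the traversal:
N0 x:[23/3,49/3] y:[-6,19] z:[-29,13] -> hit [23/3,13], descend [2, 5, 10, 12]
  N2 x:[25/3,37/3] y:[2,19] z:[-29,-22] -> miss, prune
  N5 x:[44/3,49/3] y:[11,17] z:[-28,-8] -> miss, prune
  N10 x:[10,12] y:[-6,9] z:[-10,0] -> miss, prune
  N12 x:[23/3,29/3] y:[2,16] z:[1,13] -> hit [23/3,29/3], descend [3, 6, 7]
    N3 x:[8,29/3] y:[13,16] z:[1,6] -> miss, prune
    N6 x:[8,9] y:[6,12] z:[8,13] -> hit [8,9] leaf, test {P5@t=8}
    N7 x:[23/3,28/3] y:[2,8] z:[3,7] -> miss, prune

8 AABB tests over nodes [0, 2, 5, 10, 12, 3, 6, 7]; 1 leaf entered; closest P5.

== RESULT ==
1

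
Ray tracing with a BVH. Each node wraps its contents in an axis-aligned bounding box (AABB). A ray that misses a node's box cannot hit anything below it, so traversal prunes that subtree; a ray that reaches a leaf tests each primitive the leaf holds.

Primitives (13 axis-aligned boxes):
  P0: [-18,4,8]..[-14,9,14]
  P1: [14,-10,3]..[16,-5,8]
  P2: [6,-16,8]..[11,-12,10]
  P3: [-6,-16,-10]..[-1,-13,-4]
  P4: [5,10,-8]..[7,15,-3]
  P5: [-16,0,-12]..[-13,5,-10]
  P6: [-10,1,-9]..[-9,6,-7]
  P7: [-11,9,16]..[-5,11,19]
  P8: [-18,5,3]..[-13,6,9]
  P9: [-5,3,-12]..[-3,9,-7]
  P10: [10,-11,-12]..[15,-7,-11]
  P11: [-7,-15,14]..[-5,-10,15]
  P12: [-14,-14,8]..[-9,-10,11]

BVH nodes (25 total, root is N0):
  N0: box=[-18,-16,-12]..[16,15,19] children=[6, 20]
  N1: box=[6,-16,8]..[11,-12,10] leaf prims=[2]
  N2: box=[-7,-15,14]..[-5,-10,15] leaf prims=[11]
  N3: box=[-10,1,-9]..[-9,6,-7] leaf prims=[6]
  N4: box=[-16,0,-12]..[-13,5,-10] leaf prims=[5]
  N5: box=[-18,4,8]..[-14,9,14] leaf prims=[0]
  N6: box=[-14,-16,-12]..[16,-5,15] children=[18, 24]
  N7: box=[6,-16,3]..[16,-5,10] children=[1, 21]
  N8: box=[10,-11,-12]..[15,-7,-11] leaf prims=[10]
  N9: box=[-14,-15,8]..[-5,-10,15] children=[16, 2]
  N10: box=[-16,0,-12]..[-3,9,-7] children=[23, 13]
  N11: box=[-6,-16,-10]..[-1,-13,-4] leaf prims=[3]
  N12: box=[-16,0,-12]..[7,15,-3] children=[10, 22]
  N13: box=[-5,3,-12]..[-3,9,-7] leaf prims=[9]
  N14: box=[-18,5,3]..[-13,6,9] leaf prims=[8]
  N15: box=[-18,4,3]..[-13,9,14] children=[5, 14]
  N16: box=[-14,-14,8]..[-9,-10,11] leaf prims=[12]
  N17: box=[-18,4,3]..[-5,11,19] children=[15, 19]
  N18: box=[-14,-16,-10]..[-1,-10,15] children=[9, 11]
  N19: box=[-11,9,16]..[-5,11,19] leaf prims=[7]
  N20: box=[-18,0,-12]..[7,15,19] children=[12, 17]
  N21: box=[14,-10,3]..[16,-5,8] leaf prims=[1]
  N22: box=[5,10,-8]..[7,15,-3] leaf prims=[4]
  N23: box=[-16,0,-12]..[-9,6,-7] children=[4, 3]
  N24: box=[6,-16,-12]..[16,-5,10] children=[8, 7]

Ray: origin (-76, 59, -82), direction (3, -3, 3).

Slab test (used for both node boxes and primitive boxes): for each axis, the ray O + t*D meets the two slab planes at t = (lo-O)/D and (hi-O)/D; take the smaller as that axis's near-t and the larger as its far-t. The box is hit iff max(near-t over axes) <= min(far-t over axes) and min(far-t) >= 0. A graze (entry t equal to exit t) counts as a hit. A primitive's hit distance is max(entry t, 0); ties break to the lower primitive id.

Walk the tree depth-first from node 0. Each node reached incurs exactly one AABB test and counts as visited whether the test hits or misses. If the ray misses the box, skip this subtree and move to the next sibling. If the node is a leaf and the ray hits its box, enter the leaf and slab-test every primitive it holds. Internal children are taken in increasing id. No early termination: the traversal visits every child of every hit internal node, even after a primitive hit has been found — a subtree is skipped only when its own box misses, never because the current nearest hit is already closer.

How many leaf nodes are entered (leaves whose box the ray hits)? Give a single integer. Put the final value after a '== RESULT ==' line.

Walk:
N0 x:[58/3,92/3] y:[44/3,25] z:[70/3,101/3] -> hit [70/3,25], descend [6, 20]
  N6 x:[62/3,92/3] y:[64/3,25] z:[70/3,97/3] -> hit [70/3,25], descend [18, 24]
    N18 x:[62/3,25] y:[23,25] z:[24,97/3] -> hit [24,25], descend [9, 11]
      N9 x:[62/3,71/3] y:[23,74/3] z:[30,97/3] -> miss, prune
      N11 x:[70/3,25] y:[24,25] z:[24,26] -> hit [24,25] leaf, test {P3@t=24}
    N24 x:[82/3,92/3] y:[64/3,25] z:[70/3,92/3] -> miss, prune
  N20 x:[58/3,83/3] y:[44/3,59/3] z:[70/3,101/3] -> miss, prune

order=[0, 6, 18, 9, 11, 24, 20]  |boxes|=7  |leaves|=1  hit=P3

== RESULT ==
1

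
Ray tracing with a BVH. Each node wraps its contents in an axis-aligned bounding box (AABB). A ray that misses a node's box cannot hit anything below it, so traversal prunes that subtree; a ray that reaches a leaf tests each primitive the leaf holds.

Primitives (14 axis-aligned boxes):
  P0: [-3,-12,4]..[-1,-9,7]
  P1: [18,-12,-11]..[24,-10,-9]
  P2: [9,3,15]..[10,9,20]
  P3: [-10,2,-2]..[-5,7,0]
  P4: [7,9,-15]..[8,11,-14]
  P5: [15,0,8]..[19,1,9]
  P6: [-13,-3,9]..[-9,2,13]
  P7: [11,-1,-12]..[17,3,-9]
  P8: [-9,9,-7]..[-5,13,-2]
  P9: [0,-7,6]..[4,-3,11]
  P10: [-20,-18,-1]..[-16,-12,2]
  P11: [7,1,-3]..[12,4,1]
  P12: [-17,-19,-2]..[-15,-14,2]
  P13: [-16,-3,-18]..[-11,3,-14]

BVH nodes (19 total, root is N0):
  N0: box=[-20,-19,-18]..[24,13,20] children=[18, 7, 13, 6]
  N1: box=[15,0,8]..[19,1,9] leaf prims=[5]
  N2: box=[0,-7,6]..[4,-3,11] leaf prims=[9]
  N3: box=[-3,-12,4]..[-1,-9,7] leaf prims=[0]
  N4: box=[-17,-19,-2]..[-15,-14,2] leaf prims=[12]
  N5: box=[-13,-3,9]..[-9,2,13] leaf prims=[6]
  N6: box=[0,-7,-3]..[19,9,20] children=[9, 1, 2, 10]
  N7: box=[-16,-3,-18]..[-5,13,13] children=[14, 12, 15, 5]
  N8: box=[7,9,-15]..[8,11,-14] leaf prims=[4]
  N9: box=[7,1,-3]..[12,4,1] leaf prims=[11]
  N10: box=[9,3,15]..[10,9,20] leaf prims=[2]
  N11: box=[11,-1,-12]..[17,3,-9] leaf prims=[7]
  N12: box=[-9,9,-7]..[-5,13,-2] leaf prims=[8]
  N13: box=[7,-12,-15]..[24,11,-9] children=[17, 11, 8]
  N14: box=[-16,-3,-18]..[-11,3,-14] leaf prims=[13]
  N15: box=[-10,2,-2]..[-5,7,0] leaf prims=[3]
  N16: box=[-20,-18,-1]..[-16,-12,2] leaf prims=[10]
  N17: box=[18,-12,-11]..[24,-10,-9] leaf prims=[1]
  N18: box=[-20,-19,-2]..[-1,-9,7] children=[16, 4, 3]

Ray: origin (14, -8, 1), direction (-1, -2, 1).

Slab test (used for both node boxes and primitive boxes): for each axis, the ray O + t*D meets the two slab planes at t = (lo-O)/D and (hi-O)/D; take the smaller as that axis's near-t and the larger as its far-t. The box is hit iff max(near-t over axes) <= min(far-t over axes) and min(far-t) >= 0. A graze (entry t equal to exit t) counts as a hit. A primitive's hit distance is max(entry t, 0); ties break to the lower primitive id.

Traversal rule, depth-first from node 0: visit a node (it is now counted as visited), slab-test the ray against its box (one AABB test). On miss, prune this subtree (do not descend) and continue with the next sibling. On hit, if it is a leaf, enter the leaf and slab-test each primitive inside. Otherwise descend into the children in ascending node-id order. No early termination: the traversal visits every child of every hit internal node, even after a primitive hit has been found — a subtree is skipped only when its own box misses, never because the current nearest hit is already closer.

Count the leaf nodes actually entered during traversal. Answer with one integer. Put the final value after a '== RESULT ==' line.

Traverse from the root:
N0 x:[-10,34] y:[-21/2,11/2] z:[-19,19] -> hit [-10,11/2], descend [6, 7, 13, 18]
  N6 x:[-5,14] y:[-17/2,-1/2] z:[-4,19] -> miss, prune
  N7 x:[19,30] y:[-21/2,-5/2] z:[-19,12] -> miss, prune
  N13 x:[-10,7] y:[-19/2,2] z:[-16,-10] -> miss, prune
  N18 x:[15,34] y:[1/2,11/2] z:[-3,6] -> miss, prune

Visited [0, 6, 7, 13, 18]. Tests: 5 box, 0 leaf. Nearest: miss.

== RESULT ==
0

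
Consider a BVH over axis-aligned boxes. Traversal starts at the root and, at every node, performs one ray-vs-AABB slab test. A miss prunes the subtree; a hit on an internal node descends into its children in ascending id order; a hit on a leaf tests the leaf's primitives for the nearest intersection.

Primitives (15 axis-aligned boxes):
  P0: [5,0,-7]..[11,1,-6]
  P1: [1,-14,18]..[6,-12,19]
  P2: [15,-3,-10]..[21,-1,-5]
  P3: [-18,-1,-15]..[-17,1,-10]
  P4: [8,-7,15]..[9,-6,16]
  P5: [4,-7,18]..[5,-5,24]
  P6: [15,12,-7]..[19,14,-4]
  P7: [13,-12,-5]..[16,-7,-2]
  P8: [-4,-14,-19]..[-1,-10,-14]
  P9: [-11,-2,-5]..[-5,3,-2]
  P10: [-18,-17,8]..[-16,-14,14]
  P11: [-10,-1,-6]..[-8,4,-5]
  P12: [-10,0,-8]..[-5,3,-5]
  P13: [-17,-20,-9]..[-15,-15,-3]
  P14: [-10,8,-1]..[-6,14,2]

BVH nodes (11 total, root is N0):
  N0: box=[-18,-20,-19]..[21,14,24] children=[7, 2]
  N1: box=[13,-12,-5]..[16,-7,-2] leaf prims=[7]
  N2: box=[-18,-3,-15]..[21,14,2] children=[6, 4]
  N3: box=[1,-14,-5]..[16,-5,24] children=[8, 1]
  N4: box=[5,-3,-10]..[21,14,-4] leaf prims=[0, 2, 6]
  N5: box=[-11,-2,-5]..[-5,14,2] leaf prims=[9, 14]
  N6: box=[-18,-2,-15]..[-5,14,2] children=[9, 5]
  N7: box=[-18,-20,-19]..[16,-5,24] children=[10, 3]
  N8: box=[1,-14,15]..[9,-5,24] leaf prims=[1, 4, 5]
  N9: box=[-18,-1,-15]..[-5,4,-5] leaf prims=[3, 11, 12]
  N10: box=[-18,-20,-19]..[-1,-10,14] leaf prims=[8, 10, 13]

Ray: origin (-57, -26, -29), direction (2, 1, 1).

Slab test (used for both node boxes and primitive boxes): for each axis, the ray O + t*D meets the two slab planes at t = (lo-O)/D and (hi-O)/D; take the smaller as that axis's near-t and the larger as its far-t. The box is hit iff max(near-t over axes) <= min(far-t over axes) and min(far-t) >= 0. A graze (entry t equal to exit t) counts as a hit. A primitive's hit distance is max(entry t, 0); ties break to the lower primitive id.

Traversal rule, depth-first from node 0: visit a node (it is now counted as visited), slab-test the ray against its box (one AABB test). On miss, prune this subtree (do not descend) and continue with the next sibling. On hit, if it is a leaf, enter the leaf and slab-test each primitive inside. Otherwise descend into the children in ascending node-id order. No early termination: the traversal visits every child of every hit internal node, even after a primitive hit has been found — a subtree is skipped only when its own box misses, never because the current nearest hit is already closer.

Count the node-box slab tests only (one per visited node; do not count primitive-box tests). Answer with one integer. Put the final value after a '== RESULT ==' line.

Traverse from the root:
N0 x:[39/2,39] y:[6,40] z:[10,53] -> hit [39/2,39], descend [2, 7]
  N2 x:[39/2,39] y:[23,40] z:[14,31] -> hit [23,31], descend [4, 6]
    N4 x:[31,39] y:[23,40] z:[19,25] -> miss, prune
    N6 x:[39/2,26] y:[24,40] z:[14,31] -> hit [24,26], descend [5, 9]
      N5 x:[23,26] y:[24,40] z:[24,31] -> hit [24,26] leaf, test {P9@t=24, P14(miss)}
      N9 x:[39/2,26] y:[25,30] z:[14,24] -> miss, prune
  N7 x:[39/2,73/2] y:[6,21] z:[10,53] -> hit [39/2,21], descend [3, 10]
    N3 x:[29,73/2] y:[12,21] z:[24,53] -> miss, prune
    N10 x:[39/2,28] y:[6,16] z:[10,43] -> miss, prune

Summary -> nodes [0, 2, 4, 6, 5, 9, 7, 3, 10]; box-tests=9; leaf-entries=1; first=P9

== RESULT ==
9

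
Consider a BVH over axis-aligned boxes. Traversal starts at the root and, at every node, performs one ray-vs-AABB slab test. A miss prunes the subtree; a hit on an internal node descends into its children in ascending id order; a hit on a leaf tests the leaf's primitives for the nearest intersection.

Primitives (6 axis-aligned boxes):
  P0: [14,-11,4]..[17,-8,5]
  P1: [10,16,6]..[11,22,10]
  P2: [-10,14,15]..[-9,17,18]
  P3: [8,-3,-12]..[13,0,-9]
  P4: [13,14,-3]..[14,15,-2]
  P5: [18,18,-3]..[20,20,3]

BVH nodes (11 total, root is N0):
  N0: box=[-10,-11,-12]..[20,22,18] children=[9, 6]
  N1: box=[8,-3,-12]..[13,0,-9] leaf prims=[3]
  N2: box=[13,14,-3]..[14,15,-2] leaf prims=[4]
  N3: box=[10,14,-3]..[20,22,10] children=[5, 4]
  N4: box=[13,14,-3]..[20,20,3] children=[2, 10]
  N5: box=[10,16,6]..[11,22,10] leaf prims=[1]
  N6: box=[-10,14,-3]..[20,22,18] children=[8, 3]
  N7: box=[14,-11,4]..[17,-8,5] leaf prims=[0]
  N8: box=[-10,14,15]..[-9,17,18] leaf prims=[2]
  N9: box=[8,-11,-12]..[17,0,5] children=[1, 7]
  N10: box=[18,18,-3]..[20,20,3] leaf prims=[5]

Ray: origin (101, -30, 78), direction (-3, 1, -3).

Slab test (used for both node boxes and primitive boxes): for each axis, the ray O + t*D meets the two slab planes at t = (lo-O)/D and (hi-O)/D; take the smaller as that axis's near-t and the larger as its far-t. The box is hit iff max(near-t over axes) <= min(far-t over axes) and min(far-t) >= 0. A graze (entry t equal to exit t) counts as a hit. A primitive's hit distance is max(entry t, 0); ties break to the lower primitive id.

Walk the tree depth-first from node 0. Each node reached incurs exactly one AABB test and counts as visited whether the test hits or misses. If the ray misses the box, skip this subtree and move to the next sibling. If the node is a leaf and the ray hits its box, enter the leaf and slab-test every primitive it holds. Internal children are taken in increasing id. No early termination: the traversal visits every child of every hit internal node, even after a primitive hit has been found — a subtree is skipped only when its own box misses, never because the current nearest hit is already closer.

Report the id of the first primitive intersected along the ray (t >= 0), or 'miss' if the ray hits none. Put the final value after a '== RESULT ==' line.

Traverse from the root:
N0 x:[27,37] y:[19,52] z:[20,30] -> hit [27,30], descend [6, 9]
  N6 x:[27,37] y:[44,52] z:[20,27] -> miss, prune
  N9 x:[28,31] y:[19,30] z:[73/3,30] -> hit [28,30], descend [1, 7]
    N1 x:[88/3,31] y:[27,30] z:[29,30] -> hit [88/3,30] leaf, test {P3@t=88/3}
    N7 x:[28,29] y:[19,22] z:[73/3,74/3] -> miss, prune

order=[0, 6, 9, 1, 7]  |boxes|=5  |leaves|=1  hit=P3

== RESULT ==
3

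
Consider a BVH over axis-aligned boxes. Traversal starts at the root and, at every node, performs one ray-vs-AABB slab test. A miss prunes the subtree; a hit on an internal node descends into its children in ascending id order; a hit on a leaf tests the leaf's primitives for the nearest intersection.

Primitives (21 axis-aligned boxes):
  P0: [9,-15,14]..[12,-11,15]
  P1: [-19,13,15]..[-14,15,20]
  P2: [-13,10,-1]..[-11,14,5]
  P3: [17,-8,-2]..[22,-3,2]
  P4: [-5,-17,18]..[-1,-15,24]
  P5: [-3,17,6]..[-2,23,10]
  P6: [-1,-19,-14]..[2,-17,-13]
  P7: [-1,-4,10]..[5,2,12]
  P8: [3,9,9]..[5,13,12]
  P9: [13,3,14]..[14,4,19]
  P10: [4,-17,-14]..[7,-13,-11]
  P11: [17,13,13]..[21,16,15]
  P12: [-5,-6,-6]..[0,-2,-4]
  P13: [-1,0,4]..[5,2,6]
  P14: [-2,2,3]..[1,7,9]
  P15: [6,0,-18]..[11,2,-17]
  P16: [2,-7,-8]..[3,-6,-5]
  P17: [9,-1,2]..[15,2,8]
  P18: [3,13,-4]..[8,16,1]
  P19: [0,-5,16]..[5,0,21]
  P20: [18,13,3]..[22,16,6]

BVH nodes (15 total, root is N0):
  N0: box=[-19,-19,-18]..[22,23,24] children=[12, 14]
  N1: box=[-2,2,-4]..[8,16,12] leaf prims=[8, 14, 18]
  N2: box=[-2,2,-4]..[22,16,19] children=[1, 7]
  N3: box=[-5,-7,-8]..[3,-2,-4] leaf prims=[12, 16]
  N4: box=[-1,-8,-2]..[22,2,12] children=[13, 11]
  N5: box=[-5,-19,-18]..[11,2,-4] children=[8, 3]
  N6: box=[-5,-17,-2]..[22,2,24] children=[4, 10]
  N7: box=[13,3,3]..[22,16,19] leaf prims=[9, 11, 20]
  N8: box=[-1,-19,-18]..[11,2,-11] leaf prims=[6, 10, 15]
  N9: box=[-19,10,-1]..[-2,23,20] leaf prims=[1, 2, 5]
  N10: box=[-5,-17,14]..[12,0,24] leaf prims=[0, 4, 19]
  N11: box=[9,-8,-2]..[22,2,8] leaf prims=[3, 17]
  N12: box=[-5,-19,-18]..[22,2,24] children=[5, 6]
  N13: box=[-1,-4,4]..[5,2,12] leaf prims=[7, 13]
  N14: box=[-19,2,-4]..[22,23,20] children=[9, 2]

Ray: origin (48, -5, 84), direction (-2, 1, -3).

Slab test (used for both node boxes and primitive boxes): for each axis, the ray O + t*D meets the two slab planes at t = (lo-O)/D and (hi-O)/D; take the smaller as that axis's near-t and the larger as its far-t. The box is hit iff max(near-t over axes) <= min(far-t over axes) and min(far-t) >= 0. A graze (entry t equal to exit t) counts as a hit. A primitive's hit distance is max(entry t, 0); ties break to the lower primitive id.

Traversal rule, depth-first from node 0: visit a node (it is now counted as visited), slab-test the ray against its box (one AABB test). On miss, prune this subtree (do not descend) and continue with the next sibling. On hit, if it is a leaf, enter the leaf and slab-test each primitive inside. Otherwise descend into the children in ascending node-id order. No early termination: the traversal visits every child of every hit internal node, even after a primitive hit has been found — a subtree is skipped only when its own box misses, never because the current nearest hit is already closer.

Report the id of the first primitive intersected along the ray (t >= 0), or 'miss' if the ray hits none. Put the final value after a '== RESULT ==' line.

Walk:
N0 x:[13,67/2] y:[-14,28] z:[20,34] -> hit [20,28], descend [12, 14]
  N12 x:[13,53/2] y:[-14,7] z:[20,34] -> miss, prune
  N14 x:[13,67/2] y:[7,28] z:[64/3,88/3] -> hit [64/3,28], descend [2, 9]
    N2 x:[13,25] y:[7,21] z:[65/3,88/3] -> miss, prune
    N9 x:[25,67/2] y:[15,28] z:[64/3,85/3] -> hit [25,28] leaf, test {P1(miss), P2(miss), P5@t=25}

Summary -> nodes [0, 12, 14, 2, 9]; box-tests=5; leaf-entries=1; first=P5

== RESULT ==
5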